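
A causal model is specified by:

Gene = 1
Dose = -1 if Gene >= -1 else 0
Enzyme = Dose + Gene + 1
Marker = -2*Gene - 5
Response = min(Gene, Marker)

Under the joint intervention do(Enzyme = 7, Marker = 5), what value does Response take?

Setting Enzyme = 7, Marker = 5 by intervention discards those variables' equations.
Response = min(Gene, Marker)  [with Gene=1, Marker=5]  = 1

1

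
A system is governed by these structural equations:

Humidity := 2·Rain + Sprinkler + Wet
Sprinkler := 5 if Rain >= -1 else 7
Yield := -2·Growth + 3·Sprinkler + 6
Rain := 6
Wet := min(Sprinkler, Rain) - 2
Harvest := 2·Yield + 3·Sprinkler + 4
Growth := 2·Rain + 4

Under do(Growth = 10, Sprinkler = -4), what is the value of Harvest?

Under do(Growth = 10, Sprinkler = -4), each intervened variable's structural equation is replaced by its fixed value.
Yield = -2·Growth + 3·Sprinkler + 6  [with Growth=10, Sprinkler=-4]  = -26
Harvest = 2·Yield + 3·Sprinkler + 4  [with Yield=-26, Sprinkler=-4]  = -60

-60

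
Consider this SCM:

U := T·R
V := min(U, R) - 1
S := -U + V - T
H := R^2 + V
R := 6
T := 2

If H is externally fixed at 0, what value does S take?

-9

do(H=0) replaces the equation H := R^2 + V with the constant H = 0.
Since S is not a descendant of the intervened variable, it is unaffected.
U = T·R  [with T=2, R=6]  = 12
V = min(U, R) - 1  [with U=12, R=6]  = 5
S = -U + V - T  [with U=12, V=5, T=2]  = -9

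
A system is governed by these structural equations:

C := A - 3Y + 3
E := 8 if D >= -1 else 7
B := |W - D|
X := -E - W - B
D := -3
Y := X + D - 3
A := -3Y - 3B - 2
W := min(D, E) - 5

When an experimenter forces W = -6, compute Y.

The intervention breaks the incoming arrows to W: W := min(D, E) - 5 no longer applies, and W = -6.
E = 8 if D >= -1 else 7  [with D=-3]  = 7
B = |W - D|  [with W=-6, D=-3]  = 3
X = -E - W - B  [with E=7, W=-6, B=3]  = -4
Y = X + D - 3  [with X=-4, D=-3]  = -10

-10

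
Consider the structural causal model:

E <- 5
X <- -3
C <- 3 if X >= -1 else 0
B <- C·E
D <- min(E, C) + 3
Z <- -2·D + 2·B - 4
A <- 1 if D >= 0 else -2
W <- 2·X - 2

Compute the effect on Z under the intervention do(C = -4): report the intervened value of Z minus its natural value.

The intervention breaks the incoming arrows to C: C <- 3 if X >= -1 else 0 no longer applies, and C = -4.
B = C·E  [with C=-4, E=5]  = -20
D = min(E, C) + 3  [with E=5, C=-4]  = -1
Z = -2·D + 2·B - 4  [with D=-1, B=-20]  = -42
Without intervention: C = 3 if X >= -1 else 0  [with X=-3]  = 0; B = C·E  [with C=0, E=5]  = 0; D = min(E, C) + 3  [with E=5, C=0]  = 3; Z = -2·D + 2·B - 4  [with D=3, B=0]  = -10.
Change = -42 − (-10) = -32.

-32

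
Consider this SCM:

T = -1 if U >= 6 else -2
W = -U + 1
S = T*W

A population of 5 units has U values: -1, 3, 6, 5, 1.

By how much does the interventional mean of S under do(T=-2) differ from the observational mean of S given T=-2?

1.6

Under do(T=-2), T's equation is replaced by T=-2 for every unit. Per-unit S: -4, 4, 10, 8, 0. Mean = 3.6.
E[S|T=-2] averages over only the 4 units with T=-2 (U = -1, 3, 5, 1): S = -4, 4, 8, 0, mean 2.
Difference = 3.6 − 2 = 1.6.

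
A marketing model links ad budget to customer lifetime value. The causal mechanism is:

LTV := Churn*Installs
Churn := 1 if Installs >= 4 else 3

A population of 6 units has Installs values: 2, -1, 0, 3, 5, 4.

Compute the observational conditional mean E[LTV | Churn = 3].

E[LTV|Churn=3] averages over only the 4 units with Churn=3 (Installs = 2, -1, 0, 3): LTV = 6, -3, 0, 9, mean 3.

3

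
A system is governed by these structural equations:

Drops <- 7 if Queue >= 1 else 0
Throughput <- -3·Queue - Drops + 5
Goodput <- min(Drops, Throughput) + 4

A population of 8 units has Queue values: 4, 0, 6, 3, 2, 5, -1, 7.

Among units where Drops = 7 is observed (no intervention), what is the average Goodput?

Observing Drops=7 restricts to units where Drops's equation naturally yields 7: Queue ∈ {4, 6, 3, 2, 5, 7}. In that subpopulation Goodput = -10, -16, -7, -4, -13, -19, mean -11.5.

-11.5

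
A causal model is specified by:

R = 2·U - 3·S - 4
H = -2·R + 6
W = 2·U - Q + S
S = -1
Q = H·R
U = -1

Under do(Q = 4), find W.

The intervention breaks the incoming arrows to Q: Q = H·R no longer applies, and Q = 4.
W = 2·U - Q + S  [with U=-1, Q=4, S=-1]  = -7

-7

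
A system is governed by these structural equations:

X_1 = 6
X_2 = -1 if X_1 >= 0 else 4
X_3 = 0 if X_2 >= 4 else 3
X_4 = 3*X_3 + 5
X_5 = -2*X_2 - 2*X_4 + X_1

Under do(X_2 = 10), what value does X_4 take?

5

Under do(X_2=10), the mechanism X_2 = -1 if X_1 >= 0 else 4 is discarded; X_2 is fixed at 10.
X_3 = 0 if X_2 >= 4 else 3  [with X_2=10]  = 0
X_4 = 3*X_3 + 5  [with X_3=0]  = 5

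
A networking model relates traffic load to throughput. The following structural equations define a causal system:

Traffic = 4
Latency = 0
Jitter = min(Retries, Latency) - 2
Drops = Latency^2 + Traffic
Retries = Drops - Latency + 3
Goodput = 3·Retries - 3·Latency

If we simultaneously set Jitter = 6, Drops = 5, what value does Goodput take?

The joint intervention fixes Jitter = 6, Drops = 5, removing each variable's own equation.
Retries = Drops - Latency + 3  [with Drops=5, Latency=0]  = 8
Goodput = 3·Retries - 3·Latency  [with Retries=8, Latency=0]  = 24

24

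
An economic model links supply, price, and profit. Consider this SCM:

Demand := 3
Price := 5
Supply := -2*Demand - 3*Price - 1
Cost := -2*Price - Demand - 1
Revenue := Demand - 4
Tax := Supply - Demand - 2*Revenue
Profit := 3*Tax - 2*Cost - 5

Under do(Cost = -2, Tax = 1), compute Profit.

2

Setting Cost = -2, Tax = 1 by intervention discards those variables' equations.
Profit = 3*Tax - 2*Cost - 5  [with Tax=1, Cost=-2]  = 2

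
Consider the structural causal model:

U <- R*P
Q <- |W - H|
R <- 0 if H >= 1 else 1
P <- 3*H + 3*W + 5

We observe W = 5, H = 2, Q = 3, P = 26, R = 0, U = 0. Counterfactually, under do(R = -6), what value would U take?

The intervention breaks the incoming arrows to R: R <- 0 if H >= 1 else 1 no longer applies, and R = -6.
P = 3*H + 3*W + 5  [with H=2, W=5]  = 26
U = R*P  [with R=-6, P=26]  = -156

-156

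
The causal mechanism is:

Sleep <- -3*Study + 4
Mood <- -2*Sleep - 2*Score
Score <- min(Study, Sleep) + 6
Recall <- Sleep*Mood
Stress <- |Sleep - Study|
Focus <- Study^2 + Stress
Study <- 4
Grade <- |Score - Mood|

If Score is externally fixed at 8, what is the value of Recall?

0

Under do(Score=8), the mechanism Score <- min(Study, Sleep) + 6 is discarded; Score is fixed at 8.
Sleep = -3*Study + 4  [with Study=4]  = -8
Mood = -2*Sleep - 2*Score  [with Sleep=-8, Score=8]  = 0
Recall = Sleep*Mood  [with Sleep=-8, Mood=0]  = 0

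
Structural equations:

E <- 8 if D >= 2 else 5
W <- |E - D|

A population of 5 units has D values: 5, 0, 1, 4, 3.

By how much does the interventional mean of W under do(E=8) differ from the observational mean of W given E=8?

1.4

Every unit gets E=8 under the intervention. W values become 3, 8, 7, 4, 5; E[W|do(E=8)] = 5.4.
Observing E=8 restricts to units where E's equation naturally yields 8: D ∈ {5, 4, 3}. In that subpopulation W = 3, 4, 5, mean 4.
Difference = 5.4 − 4 = 1.4.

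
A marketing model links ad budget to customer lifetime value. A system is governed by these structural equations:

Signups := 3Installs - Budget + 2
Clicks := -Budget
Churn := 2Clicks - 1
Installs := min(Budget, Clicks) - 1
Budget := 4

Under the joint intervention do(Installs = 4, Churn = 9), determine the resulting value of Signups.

The joint intervention fixes Installs = 4, Churn = 9, removing each variable's own equation.
Signups = 3Installs - Budget + 2  [with Installs=4, Budget=4]  = 10

10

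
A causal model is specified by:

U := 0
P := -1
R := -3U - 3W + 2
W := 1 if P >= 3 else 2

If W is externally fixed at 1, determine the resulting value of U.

Under do(W=1), the mechanism W := 1 if P >= 3 else 2 is discarded; W is fixed at 1.
U is not downstream of the intervention, so its value is determined by the original equations.

0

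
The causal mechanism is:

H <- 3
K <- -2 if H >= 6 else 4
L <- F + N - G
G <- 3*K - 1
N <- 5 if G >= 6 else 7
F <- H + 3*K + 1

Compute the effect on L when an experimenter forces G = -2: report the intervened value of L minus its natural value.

Under do(G=-2), the mechanism G <- 3*K - 1 is discarded; G is fixed at -2.
K = -2 if H >= 6 else 4  [with H=3]  = 4
F = H + 3*K + 1  [with H=3, K=4]  = 16
N = 5 if G >= 6 else 7  [with G=-2]  = 7
L = F + N - G  [with F=16, N=7, G=-2]  = 25
Without intervention: K = -2 if H >= 6 else 4  [with H=3]  = 4; F = H + 3*K + 1  [with H=3, K=4]  = 16; G = 3*K - 1  [with K=4]  = 11; N = 5 if G >= 6 else 7  [with G=11]  = 5; L = F + N - G  [with F=16, N=5, G=11]  = 10.
Change = 25 − 10 = 15.

15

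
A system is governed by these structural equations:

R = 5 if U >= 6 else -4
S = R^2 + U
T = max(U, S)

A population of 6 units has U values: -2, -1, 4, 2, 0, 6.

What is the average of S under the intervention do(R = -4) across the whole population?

17.5

The intervention sets R=-4 in all 6 units regardless of U. Recomputing S per unit gives 14, 15, 20, 18, 16, 22; average 17.5.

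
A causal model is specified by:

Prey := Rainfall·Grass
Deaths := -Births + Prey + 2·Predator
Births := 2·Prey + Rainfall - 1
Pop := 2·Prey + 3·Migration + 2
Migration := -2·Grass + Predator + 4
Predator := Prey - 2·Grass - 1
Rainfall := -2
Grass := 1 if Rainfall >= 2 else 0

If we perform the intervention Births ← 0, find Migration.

Under do(Births=0), the mechanism Births := 2·Prey + Rainfall - 1 is discarded; Births is fixed at 0.
Since Migration is not a descendant of the intervened variable, it is unaffected.
Grass = 1 if Rainfall >= 2 else 0  [with Rainfall=-2]  = 0
Prey = Rainfall·Grass  [with Rainfall=-2, Grass=0]  = 0
Predator = Prey - 2·Grass - 1  [with Prey=0, Grass=0]  = -1
Migration = -2·Grass + Predator + 4  [with Grass=0, Predator=-1]  = 3

3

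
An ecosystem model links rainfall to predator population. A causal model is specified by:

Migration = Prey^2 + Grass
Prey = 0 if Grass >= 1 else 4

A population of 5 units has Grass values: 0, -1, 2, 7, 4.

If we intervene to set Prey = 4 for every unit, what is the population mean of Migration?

18.4

Every unit gets Prey=4 under the intervention. Migration values become 16, 15, 18, 23, 20; E[Migration|do(Prey=4)] = 18.4.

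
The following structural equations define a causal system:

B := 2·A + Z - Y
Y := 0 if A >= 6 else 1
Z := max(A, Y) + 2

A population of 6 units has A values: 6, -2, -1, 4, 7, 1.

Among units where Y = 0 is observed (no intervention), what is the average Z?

E[Z|Y=0] averages over only the 2 units with Y=0 (A = 6, 7): Z = 8, 9, mean 8.5.

8.5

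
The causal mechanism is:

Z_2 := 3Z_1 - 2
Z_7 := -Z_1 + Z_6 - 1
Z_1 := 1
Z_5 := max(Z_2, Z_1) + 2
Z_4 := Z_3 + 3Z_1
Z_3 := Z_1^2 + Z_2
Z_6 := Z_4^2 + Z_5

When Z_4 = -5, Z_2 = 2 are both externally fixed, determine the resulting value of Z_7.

27

Under do(Z_4 = -5, Z_2 = 2), each intervened variable's structural equation is replaced by its fixed value.
Z_5 = max(Z_2, Z_1) + 2  [with Z_2=2, Z_1=1]  = 4
Z_6 = Z_4^2 + Z_5  [with Z_4=-5, Z_5=4]  = 29
Z_7 = -Z_1 + Z_6 - 1  [with Z_1=1, Z_6=29]  = 27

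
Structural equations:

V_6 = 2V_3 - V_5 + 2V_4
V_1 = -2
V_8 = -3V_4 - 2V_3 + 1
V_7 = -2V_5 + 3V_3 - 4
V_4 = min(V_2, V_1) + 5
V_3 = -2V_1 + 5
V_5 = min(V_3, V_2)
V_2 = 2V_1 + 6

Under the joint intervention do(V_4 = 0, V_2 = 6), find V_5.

The joint intervention fixes V_4 = 0, V_2 = 6, removing each variable's own equation.
V_3 = -2V_1 + 5  [with V_1=-2]  = 9
V_5 = min(V_3, V_2)  [with V_3=9, V_2=6]  = 6

6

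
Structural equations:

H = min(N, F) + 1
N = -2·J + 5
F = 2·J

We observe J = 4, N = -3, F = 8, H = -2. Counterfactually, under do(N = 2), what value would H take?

Under do(N=2), the mechanism N = -2·J + 5 is discarded; N is fixed at 2.
F = 2·J  [with J=4]  = 8
H = min(N, F) + 1  [with N=2, F=8]  = 3

3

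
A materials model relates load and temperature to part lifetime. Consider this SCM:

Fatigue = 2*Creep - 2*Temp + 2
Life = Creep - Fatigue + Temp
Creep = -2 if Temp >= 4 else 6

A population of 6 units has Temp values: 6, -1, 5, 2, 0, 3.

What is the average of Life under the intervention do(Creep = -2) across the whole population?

The intervention sets Creep=-2 in all 6 units regardless of Temp. Recomputing Life per unit gives 18, -3, 15, 6, 0, 9; average 7.5.

7.5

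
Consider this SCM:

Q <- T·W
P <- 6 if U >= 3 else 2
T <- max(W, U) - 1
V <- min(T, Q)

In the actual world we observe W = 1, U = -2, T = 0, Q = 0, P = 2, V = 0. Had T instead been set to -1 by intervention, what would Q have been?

The intervention breaks the incoming arrows to T: T <- max(W, U) - 1 no longer applies, and T = -1.
Q = T·W  [with T=-1, W=1]  = -1

-1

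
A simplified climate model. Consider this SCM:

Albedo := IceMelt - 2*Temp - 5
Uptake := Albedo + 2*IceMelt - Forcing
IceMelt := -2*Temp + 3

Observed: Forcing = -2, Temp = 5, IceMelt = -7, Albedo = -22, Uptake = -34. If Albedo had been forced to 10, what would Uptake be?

-2

Intervening sets Albedo = 10 and removes its equation (Albedo := IceMelt - 2*Temp - 5).
IceMelt = -2*Temp + 3  [with Temp=5]  = -7
Uptake = Albedo + 2*IceMelt - Forcing  [with Albedo=10, IceMelt=-7, Forcing=-2]  = -2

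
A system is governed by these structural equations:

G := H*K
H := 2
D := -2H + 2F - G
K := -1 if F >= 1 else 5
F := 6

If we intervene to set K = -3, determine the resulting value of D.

14

do(K=-3) replaces the equation K := -1 if F >= 1 else 5 with the constant K = -3.
G = H*K  [with H=2, K=-3]  = -6
D = -2H + 2F - G  [with H=2, F=6, G=-6]  = 14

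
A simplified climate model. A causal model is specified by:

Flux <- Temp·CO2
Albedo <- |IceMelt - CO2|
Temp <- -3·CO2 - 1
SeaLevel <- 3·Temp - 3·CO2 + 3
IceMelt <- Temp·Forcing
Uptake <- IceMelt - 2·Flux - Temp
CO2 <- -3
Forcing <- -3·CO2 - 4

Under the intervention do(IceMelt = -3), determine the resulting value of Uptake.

do(IceMelt=-3) replaces the equation IceMelt <- Temp·Forcing with the constant IceMelt = -3.
Temp = -3·CO2 - 1  [with CO2=-3]  = 8
Flux = Temp·CO2  [with Temp=8, CO2=-3]  = -24
Uptake = IceMelt - 2·Flux - Temp  [with IceMelt=-3, Flux=-24, Temp=8]  = 37

37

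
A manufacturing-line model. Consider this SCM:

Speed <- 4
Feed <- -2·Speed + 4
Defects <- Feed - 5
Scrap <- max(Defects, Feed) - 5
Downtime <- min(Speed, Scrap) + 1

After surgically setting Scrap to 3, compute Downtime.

Intervening sets Scrap = 3 and removes its equation (Scrap <- max(Defects, Feed) - 5).
Downtime = min(Speed, Scrap) + 1  [with Speed=4, Scrap=3]  = 4

4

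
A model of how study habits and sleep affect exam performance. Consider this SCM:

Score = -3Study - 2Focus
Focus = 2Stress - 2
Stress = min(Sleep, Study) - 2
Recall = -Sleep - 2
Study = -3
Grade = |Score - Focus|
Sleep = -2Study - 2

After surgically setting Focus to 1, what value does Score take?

7

Intervening sets Focus = 1 and removes its equation (Focus = 2Stress - 2).
Score = -3Study - 2Focus  [with Study=-3, Focus=1]  = 7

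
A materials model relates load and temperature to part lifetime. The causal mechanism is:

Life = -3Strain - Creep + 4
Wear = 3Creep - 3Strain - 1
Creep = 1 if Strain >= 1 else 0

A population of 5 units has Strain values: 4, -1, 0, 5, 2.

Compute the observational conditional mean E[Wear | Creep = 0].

0.5

Observing Creep=0 restricts to units where Creep's equation naturally yields 0: Strain ∈ {-1, 0}. In that subpopulation Wear = 2, -1, mean 0.5.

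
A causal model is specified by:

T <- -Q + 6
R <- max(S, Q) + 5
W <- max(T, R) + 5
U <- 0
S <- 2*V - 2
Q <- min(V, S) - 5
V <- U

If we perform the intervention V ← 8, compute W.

Under do(V=8), the mechanism V <- U is discarded; V is fixed at 8.
S = 2*V - 2  [with V=8]  = 14
Q = min(V, S) - 5  [with V=8, S=14]  = 3
T = -Q + 6  [with Q=3]  = 3
R = max(S, Q) + 5  [with S=14, Q=3]  = 19
W = max(T, R) + 5  [with T=3, R=19]  = 24

24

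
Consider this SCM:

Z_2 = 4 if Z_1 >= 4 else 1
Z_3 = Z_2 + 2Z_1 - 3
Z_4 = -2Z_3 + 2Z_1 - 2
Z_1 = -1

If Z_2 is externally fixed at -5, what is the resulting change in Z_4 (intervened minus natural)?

Under do(Z_2=-5), the mechanism Z_2 = 4 if Z_1 >= 4 else 1 is discarded; Z_2 is fixed at -5.
Z_3 = Z_2 + 2Z_1 - 3  [with Z_2=-5, Z_1=-1]  = -10
Z_4 = -2Z_3 + 2Z_1 - 2  [with Z_3=-10, Z_1=-1]  = 16
Without intervention: Z_2 = 4 if Z_1 >= 4 else 1  [with Z_1=-1]  = 1; Z_3 = Z_2 + 2Z_1 - 3  [with Z_2=1, Z_1=-1]  = -4; Z_4 = -2Z_3 + 2Z_1 - 2  [with Z_3=-4, Z_1=-1]  = 4.
Change = 16 − 4 = 12.

12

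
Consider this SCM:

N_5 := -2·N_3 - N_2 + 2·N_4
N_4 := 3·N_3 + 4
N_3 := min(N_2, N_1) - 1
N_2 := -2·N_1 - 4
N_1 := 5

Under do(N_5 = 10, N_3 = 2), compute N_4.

Under do(N_5 = 10, N_3 = 2), each intervened variable's structural equation is replaced by its fixed value.
N_4 = 3·N_3 + 4  [with N_3=2]  = 10

10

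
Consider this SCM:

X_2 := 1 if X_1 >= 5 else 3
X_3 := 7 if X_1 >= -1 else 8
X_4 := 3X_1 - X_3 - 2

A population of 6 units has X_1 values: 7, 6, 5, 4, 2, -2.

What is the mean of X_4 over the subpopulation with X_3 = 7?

5.4

E[X_4|X_3=7] averages over only the 5 units with X_3=7 (X_1 = 7, 6, 5, 4, 2): X_4 = 12, 9, 6, 3, -3, mean 5.4.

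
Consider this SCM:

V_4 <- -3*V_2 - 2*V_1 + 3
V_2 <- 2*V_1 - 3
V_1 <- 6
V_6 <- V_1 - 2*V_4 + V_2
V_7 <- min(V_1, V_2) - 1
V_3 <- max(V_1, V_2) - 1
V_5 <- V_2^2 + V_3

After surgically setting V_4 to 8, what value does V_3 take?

Under do(V_4=8), the mechanism V_4 <- -3*V_2 - 2*V_1 + 3 is discarded; V_4 is fixed at 8.
Since V_3 is not a descendant of the intervened variable, it is unaffected.
V_2 = 2*V_1 - 3  [with V_1=6]  = 9
V_3 = max(V_1, V_2) - 1  [with V_1=6, V_2=9]  = 8

8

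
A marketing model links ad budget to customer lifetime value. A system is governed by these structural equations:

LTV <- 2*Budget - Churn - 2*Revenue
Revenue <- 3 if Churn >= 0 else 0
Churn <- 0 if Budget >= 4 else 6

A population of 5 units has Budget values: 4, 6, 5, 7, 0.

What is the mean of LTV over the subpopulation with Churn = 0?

5

E[LTV|Churn=0] averages over only the 4 units with Churn=0 (Budget = 4, 6, 5, 7): LTV = 2, 6, 4, 8, mean 5.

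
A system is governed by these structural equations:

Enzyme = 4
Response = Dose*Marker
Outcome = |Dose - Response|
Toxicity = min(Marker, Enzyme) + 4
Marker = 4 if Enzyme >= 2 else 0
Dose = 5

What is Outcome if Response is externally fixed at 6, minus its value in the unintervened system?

-14

Under do(Response=6), the mechanism Response = Dose*Marker is discarded; Response is fixed at 6.
Outcome = |Dose - Response|  [with Dose=5, Response=6]  = 1
Without intervention: Marker = 4 if Enzyme >= 2 else 0  [with Enzyme=4]  = 4; Response = Dose*Marker  [with Dose=5, Marker=4]  = 20; Outcome = |Dose - Response|  [with Dose=5, Response=20]  = 15.
Change = 1 − 15 = -14.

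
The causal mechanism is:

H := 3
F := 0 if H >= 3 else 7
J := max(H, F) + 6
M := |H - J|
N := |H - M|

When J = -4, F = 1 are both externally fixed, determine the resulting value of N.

Setting J = -4, F = 1 by intervention discards those variables' equations.
M = |H - J|  [with H=3, J=-4]  = 7
N = |H - M|  [with H=3, M=7]  = 4

4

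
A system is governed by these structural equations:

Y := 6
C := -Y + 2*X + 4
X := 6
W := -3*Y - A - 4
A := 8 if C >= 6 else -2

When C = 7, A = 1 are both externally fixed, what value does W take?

-23

Setting C = 7, A = 1 by intervention discards those variables' equations.
W = -3*Y - A - 4  [with Y=6, A=1]  = -23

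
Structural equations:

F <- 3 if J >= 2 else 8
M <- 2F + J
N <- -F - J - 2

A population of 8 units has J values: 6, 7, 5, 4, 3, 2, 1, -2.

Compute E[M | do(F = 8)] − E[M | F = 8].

The intervention sets F=8 in all 8 units regardless of J. Recomputing M per unit gives 22, 23, 21, 20, 19, 18, 17, 14; average 19.25.
E[M|F=8] averages over only the 2 units with F=8 (J = 1, -2): M = 17, 14, mean 15.5.
Difference = 19.25 − 15.5 = 3.75.

3.75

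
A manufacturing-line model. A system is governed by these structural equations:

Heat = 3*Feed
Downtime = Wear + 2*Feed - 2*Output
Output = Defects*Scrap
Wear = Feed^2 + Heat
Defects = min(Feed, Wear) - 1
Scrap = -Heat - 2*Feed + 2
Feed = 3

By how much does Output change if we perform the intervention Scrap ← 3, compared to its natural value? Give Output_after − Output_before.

32

The intervention breaks the incoming arrows to Scrap: Scrap = -Heat - 2*Feed + 2 no longer applies, and Scrap = 3.
Heat = 3*Feed  [with Feed=3]  = 9
Wear = Feed^2 + Heat  [with Feed=3, Heat=9]  = 18
Defects = min(Feed, Wear) - 1  [with Feed=3, Wear=18]  = 2
Output = Defects*Scrap  [with Defects=2, Scrap=3]  = 6
Without intervention: Heat = 3*Feed  [with Feed=3]  = 9; Wear = Feed^2 + Heat  [with Feed=3, Heat=9]  = 18; Defects = min(Feed, Wear) - 1  [with Feed=3, Wear=18]  = 2; Scrap = -Heat - 2*Feed + 2  [with Heat=9, Feed=3]  = -13; Output = Defects*Scrap  [with Defects=2, Scrap=-13]  = -26.
Change = 6 − (-26) = 32.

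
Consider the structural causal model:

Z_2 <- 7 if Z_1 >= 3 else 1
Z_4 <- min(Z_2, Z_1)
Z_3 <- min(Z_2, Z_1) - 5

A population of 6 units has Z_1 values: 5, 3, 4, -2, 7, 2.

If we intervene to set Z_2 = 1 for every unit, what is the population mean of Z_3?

Every unit gets Z_2=1 under the intervention. Z_3 values become -4, -4, -4, -7, -4, -4; E[Z_3|do(Z_2=1)] = -4.5.

-4.5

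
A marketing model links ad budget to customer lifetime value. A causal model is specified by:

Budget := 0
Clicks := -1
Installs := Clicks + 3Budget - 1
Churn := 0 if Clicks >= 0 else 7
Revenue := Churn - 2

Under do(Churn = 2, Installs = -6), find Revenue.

The joint intervention fixes Churn = 2, Installs = -6, removing each variable's own equation.
Revenue = Churn - 2  [with Churn=2]  = 0

0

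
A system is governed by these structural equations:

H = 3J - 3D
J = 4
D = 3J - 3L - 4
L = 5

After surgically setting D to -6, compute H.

30

The intervention breaks the incoming arrows to D: D = 3J - 3L - 4 no longer applies, and D = -6.
H = 3J - 3D  [with J=4, D=-6]  = 30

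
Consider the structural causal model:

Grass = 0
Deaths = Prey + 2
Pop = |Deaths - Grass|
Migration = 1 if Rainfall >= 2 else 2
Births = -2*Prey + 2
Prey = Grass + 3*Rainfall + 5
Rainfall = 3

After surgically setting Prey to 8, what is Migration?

1

The intervention breaks the incoming arrows to Prey: Prey = Grass + 3*Rainfall + 5 no longer applies, and Prey = 8.
No directed path runs from Prey to Migration, so Migration keeps its natural value.
Migration = 1 if Rainfall >= 2 else 2  [with Rainfall=3]  = 1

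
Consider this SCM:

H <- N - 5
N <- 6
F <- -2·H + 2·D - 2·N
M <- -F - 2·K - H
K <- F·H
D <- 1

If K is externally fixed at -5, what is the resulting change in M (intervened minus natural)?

The intervention breaks the incoming arrows to K: K <- F·H no longer applies, and K = -5.
H = N - 5  [with N=6]  = 1
F = -2·H + 2·D - 2·N  [with H=1, D=1, N=6]  = -12
M = -F - 2·K - H  [with F=-12, K=-5, H=1]  = 21
Without intervention: H = N - 5  [with N=6]  = 1; F = -2·H + 2·D - 2·N  [with H=1, D=1, N=6]  = -12; K = F·H  [with F=-12, H=1]  = -12; M = -F - 2·K - H  [with F=-12, K=-12, H=1]  = 35.
Change = 21 − 35 = -14.

-14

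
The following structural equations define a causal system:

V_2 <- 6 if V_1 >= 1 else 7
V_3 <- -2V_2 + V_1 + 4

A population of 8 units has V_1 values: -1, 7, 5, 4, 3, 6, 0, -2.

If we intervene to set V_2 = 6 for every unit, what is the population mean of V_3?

-5.25

Under do(V_2=6), V_2's equation is replaced by V_2=6 for every unit. Per-unit V_3: -9, -1, -3, -4, -5, -2, -8, -10. Mean = -5.25.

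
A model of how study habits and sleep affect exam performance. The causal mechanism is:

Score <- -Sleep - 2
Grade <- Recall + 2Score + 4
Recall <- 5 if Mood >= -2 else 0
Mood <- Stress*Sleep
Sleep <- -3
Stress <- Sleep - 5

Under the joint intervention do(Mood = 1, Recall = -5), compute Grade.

The joint intervention fixes Mood = 1, Recall = -5, removing each variable's own equation.
Score = -Sleep - 2  [with Sleep=-3]  = 1
Grade = Recall + 2Score + 4  [with Recall=-5, Score=1]  = 1

1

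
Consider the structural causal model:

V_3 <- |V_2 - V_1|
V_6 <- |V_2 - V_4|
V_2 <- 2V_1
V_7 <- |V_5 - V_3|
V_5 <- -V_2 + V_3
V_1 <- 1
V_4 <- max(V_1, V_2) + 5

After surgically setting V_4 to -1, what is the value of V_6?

Under do(V_4=-1), the mechanism V_4 <- max(V_1, V_2) + 5 is discarded; V_4 is fixed at -1.
V_2 = 2V_1  [with V_1=1]  = 2
V_6 = |V_2 - V_4|  [with V_2=2, V_4=-1]  = 3

3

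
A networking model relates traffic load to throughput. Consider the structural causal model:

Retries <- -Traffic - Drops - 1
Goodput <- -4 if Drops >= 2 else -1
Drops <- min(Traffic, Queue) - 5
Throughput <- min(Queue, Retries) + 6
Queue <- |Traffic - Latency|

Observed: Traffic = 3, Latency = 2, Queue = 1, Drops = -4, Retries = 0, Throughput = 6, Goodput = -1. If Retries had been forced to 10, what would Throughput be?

7

The intervention breaks the incoming arrows to Retries: Retries <- -Traffic - Drops - 1 no longer applies, and Retries = 10.
Queue = |Traffic - Latency|  [with Traffic=3, Latency=2]  = 1
Throughput = min(Queue, Retries) + 6  [with Queue=1, Retries=10]  = 7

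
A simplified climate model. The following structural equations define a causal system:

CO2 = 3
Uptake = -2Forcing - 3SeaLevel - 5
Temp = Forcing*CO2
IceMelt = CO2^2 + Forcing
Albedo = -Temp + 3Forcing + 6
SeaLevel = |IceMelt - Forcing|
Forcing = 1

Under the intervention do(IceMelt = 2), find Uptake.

The intervention breaks the incoming arrows to IceMelt: IceMelt = CO2^2 + Forcing no longer applies, and IceMelt = 2.
SeaLevel = |IceMelt - Forcing|  [with IceMelt=2, Forcing=1]  = 1
Uptake = -2Forcing - 3SeaLevel - 5  [with Forcing=1, SeaLevel=1]  = -10

-10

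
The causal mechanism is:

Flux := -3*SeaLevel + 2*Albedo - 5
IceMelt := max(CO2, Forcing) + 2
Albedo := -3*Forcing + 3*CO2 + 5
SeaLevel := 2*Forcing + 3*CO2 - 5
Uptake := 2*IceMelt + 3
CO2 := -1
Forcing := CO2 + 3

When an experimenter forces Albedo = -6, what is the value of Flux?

Under do(Albedo=-6), the mechanism Albedo := -3*Forcing + 3*CO2 + 5 is discarded; Albedo is fixed at -6.
Forcing = CO2 + 3  [with CO2=-1]  = 2
SeaLevel = 2*Forcing + 3*CO2 - 5  [with Forcing=2, CO2=-1]  = -4
Flux = -3*SeaLevel + 2*Albedo - 5  [with SeaLevel=-4, Albedo=-6]  = -5

-5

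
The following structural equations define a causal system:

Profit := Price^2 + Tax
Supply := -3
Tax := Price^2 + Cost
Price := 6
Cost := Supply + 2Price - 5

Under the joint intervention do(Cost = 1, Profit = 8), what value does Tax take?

The joint intervention fixes Cost = 1, Profit = 8, removing each variable's own equation.
Tax = Price^2 + Cost  [with Price=6, Cost=1]  = 37

37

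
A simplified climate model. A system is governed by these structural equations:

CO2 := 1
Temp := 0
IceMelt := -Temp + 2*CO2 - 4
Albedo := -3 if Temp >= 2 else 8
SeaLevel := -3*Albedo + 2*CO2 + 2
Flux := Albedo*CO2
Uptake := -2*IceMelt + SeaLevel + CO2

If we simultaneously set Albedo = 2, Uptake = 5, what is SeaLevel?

Setting Albedo = 2, Uptake = 5 by intervention discards those variables' equations.
SeaLevel = -3*Albedo + 2*CO2 + 2  [with Albedo=2, CO2=1]  = -2

-2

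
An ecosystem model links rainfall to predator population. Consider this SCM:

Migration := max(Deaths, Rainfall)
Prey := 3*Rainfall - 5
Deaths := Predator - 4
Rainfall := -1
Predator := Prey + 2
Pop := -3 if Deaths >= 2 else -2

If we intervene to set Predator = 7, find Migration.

3

do(Predator=7) replaces the equation Predator := Prey + 2 with the constant Predator = 7.
Deaths = Predator - 4  [with Predator=7]  = 3
Migration = max(Deaths, Rainfall)  [with Deaths=3, Rainfall=-1]  = 3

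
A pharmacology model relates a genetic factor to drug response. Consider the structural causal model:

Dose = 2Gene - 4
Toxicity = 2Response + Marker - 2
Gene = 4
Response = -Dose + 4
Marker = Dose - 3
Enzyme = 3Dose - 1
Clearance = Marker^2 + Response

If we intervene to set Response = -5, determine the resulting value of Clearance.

-4

Under do(Response=-5), the mechanism Response = -Dose + 4 is discarded; Response is fixed at -5.
Dose = 2Gene - 4  [with Gene=4]  = 4
Marker = Dose - 3  [with Dose=4]  = 1
Clearance = Marker^2 + Response  [with Marker=1, Response=-5]  = -4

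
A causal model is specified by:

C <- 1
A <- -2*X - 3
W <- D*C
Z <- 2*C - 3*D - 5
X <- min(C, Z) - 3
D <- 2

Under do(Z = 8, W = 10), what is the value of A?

1

Setting Z = 8, W = 10 by intervention discards those variables' equations.
X = min(C, Z) - 3  [with C=1, Z=8]  = -2
A = -2*X - 3  [with X=-2]  = 1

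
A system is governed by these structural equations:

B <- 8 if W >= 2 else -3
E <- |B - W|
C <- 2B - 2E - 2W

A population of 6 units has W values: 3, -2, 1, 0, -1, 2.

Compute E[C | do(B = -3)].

-14

The intervention sets B=-3 in all 6 units regardless of W. Recomputing C per unit gives -24, -4, -16, -12, -8, -20; average -14.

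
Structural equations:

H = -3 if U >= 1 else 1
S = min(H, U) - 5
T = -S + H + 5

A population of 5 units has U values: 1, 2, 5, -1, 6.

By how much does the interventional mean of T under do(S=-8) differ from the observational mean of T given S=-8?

Under do(S=-8), S's equation is replaced by S=-8 for every unit. Per-unit T: 10, 10, 10, 14, 10. Mean = 10.8.
Observing S=-8 restricts to units where S's equation naturally yields -8: U ∈ {1, 2, 5, 6}. In that subpopulation T = 10, 10, 10, 10, mean 10.
Difference = 10.8 − 10 = 0.8.

0.8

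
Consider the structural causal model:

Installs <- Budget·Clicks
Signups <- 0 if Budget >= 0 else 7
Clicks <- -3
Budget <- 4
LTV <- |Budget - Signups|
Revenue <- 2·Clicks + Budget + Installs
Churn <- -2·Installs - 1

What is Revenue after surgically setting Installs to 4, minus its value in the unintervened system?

The intervention breaks the incoming arrows to Installs: Installs <- Budget·Clicks no longer applies, and Installs = 4.
Revenue = 2·Clicks + Budget + Installs  [with Clicks=-3, Budget=4, Installs=4]  = 2
Without intervention: Installs = Budget·Clicks  [with Budget=4, Clicks=-3]  = -12; Revenue = 2·Clicks + Budget + Installs  [with Clicks=-3, Budget=4, Installs=-12]  = -14.
Change = 2 − (-14) = 16.

16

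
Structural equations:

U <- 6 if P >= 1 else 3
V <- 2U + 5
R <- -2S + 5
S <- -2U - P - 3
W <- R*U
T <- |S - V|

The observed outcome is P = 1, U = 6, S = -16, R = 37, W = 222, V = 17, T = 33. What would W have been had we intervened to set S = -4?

do(S=-4) replaces the equation S <- -2U - P - 3 with the constant S = -4.
U = 6 if P >= 1 else 3  [with P=1]  = 6
R = -2S + 5  [with S=-4]  = 13
W = R*U  [with R=13, U=6]  = 78

78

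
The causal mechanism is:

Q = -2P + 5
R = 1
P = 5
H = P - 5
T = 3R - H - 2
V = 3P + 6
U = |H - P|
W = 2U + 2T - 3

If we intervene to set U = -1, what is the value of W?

Under do(U=-1), the mechanism U = |H - P| is discarded; U is fixed at -1.
H = P - 5  [with P=5]  = 0
T = 3R - H - 2  [with R=1, H=0]  = 1
W = 2U + 2T - 3  [with U=-1, T=1]  = -3

-3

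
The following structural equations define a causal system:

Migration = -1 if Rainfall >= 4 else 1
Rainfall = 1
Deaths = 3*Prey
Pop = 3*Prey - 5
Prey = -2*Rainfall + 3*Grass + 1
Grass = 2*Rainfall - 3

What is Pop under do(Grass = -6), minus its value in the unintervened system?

-45

Under do(Grass=-6), the mechanism Grass = 2*Rainfall - 3 is discarded; Grass is fixed at -6.
Prey = -2*Rainfall + 3*Grass + 1  [with Rainfall=1, Grass=-6]  = -19
Pop = 3*Prey - 5  [with Prey=-19]  = -62
Without intervention: Grass = 2*Rainfall - 3  [with Rainfall=1]  = -1; Prey = -2*Rainfall + 3*Grass + 1  [with Rainfall=1, Grass=-1]  = -4; Pop = 3*Prey - 5  [with Prey=-4]  = -17.
Change = -62 − (-17) = -45.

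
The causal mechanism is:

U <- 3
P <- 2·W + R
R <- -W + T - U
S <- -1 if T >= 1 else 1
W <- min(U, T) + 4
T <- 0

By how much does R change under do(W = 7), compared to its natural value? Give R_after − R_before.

do(W=7) replaces the equation W <- min(U, T) + 4 with the constant W = 7.
R = -W + T - U  [with W=7, T=0, U=3]  = -10
Without intervention: W = min(U, T) + 4  [with U=3, T=0]  = 4; R = -W + T - U  [with W=4, T=0, U=3]  = -7.
Change = -10 − (-7) = -3.

-3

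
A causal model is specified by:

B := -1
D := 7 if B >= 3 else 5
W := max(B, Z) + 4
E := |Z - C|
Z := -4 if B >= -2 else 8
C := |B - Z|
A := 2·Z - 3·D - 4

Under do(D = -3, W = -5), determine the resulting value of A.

-3

Setting D = -3, W = -5 by intervention discards those variables' equations.
Z = -4 if B >= -2 else 8  [with B=-1]  = -4
A = 2·Z - 3·D - 4  [with Z=-4, D=-3]  = -3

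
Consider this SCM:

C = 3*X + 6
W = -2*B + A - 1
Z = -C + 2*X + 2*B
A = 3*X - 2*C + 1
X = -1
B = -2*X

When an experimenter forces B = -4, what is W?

-1

Intervening sets B = -4 and removes its equation (B = -2*X).
C = 3*X + 6  [with X=-1]  = 3
A = 3*X - 2*C + 1  [with X=-1, C=3]  = -8
W = -2*B + A - 1  [with B=-4, A=-8]  = -1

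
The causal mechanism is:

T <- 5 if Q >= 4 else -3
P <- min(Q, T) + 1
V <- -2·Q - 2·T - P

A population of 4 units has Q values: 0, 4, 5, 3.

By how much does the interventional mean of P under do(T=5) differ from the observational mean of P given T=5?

The intervention sets T=5 in all 4 units regardless of Q. Recomputing P per unit gives 1, 5, 6, 4; average 4.
Conditioning on T=5 selects the 2 unit(s) with Q ∈ {4, 5}. Their P values: 5, 6. Mean = 5.5.
Difference = 4 − 5.5 = -1.5.

-1.5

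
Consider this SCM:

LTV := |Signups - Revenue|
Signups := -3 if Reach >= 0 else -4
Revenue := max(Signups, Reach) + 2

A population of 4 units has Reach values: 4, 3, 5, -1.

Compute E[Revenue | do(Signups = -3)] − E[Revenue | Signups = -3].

Under do(Signups=-3), Signups's equation is replaced by Signups=-3 for every unit. Per-unit Revenue: 6, 5, 7, 1. Mean = 4.75.
Observing Signups=-3 restricts to units where Signups's equation naturally yields -3: Reach ∈ {4, 3, 5}. In that subpopulation Revenue = 6, 5, 7, mean 6.
Difference = 4.75 − 6 = -1.25.

-1.25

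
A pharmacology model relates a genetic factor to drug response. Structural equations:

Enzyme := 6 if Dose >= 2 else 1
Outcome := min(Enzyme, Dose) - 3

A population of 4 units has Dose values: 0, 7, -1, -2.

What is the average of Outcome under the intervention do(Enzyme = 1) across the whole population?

The intervention sets Enzyme=1 in all 4 units regardless of Dose. Recomputing Outcome per unit gives -3, -2, -4, -5; average -3.5.

-3.5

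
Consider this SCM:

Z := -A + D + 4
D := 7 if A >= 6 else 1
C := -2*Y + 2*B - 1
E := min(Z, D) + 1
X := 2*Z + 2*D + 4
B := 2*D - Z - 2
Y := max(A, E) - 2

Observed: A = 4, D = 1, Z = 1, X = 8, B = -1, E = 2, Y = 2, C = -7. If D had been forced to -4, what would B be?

-6

do(D=-4) replaces the equation D := 7 if A >= 6 else 1 with the constant D = -4.
Z = -A + D + 4  [with A=4, D=-4]  = -4
B = 2*D - Z - 2  [with D=-4, Z=-4]  = -6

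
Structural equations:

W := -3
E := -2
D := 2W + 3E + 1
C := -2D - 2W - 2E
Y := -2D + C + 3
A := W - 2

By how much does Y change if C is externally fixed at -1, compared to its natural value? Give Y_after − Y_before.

-33

Intervening sets C = -1 and removes its equation (C := -2D - 2W - 2E).
D = 2W + 3E + 1  [with W=-3, E=-2]  = -11
Y = -2D + C + 3  [with D=-11, C=-1]  = 24
Without intervention: D = 2W + 3E + 1  [with W=-3, E=-2]  = -11; C = -2D - 2W - 2E  [with D=-11, W=-3, E=-2]  = 32; Y = -2D + C + 3  [with D=-11, C=32]  = 57.
Change = 24 − 57 = -33.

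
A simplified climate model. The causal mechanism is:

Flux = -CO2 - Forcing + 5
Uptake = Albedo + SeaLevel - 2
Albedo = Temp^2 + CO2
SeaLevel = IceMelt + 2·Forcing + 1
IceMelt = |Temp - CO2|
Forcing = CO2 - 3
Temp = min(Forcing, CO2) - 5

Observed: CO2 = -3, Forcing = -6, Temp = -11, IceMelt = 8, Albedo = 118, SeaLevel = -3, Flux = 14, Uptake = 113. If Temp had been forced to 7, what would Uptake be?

The intervention breaks the incoming arrows to Temp: Temp = min(Forcing, CO2) - 5 no longer applies, and Temp = 7.
Forcing = CO2 - 3  [with CO2=-3]  = -6
IceMelt = |Temp - CO2|  [with Temp=7, CO2=-3]  = 10
Albedo = Temp^2 + CO2  [with Temp=7, CO2=-3]  = 46
SeaLevel = IceMelt + 2·Forcing + 1  [with IceMelt=10, Forcing=-6]  = -1
Uptake = Albedo + SeaLevel - 2  [with Albedo=46, SeaLevel=-1]  = 43

43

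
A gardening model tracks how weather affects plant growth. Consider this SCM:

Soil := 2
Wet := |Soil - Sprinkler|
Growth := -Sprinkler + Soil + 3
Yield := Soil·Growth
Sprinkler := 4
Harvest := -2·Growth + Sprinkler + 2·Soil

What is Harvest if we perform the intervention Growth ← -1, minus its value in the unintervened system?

4

Under do(Growth=-1), the mechanism Growth := -Sprinkler + Soil + 3 is discarded; Growth is fixed at -1.
Harvest = -2·Growth + Sprinkler + 2·Soil  [with Growth=-1, Sprinkler=4, Soil=2]  = 10
Without intervention: Growth = -Sprinkler + Soil + 3  [with Sprinkler=4, Soil=2]  = 1; Harvest = -2·Growth + Sprinkler + 2·Soil  [with Growth=1, Sprinkler=4, Soil=2]  = 6.
Change = 10 − 6 = 4.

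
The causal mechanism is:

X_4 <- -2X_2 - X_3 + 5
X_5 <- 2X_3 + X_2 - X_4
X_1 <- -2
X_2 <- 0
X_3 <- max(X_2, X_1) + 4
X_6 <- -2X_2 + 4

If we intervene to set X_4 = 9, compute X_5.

-1

Intervening sets X_4 = 9 and removes its equation (X_4 <- -2X_2 - X_3 + 5).
X_3 = max(X_2, X_1) + 4  [with X_2=0, X_1=-2]  = 4
X_5 = 2X_3 + X_2 - X_4  [with X_3=4, X_2=0, X_4=9]  = -1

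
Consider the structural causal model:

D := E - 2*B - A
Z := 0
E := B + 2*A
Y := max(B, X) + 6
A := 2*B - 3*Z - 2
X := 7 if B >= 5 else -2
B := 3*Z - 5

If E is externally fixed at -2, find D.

20

Under do(E=-2), the mechanism E := B + 2*A is discarded; E is fixed at -2.
B = 3*Z - 5  [with Z=0]  = -5
A = 2*B - 3*Z - 2  [with B=-5, Z=0]  = -12
D = E - 2*B - A  [with E=-2, B=-5, A=-12]  = 20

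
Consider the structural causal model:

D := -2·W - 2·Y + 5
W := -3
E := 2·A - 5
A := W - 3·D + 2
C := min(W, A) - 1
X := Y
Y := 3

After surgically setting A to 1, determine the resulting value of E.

-3

Under do(A=1), the mechanism A := W - 3·D + 2 is discarded; A is fixed at 1.
E = 2·A - 5  [with A=1]  = -3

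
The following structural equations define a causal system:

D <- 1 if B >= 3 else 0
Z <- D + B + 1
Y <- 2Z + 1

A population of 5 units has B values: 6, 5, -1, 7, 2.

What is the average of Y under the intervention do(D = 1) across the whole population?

12.6

do(D=1) breaks D's dependence on B. With D=1 fixed, Y across the units is 17, 15, 3, 19, 9, mean 12.6.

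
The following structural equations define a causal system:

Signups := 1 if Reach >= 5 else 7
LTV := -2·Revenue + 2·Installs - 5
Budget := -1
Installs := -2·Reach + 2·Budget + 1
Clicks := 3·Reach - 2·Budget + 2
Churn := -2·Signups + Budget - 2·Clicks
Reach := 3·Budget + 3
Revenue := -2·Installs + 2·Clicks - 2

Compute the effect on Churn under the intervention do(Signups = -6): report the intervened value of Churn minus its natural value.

26

The intervention breaks the incoming arrows to Signups: Signups := 1 if Reach >= 5 else 7 no longer applies, and Signups = -6.
Reach = 3·Budget + 3  [with Budget=-1]  = 0
Clicks = 3·Reach - 2·Budget + 2  [with Reach=0, Budget=-1]  = 4
Churn = -2·Signups + Budget - 2·Clicks  [with Signups=-6, Budget=-1, Clicks=4]  = 3
Without intervention: Reach = 3·Budget + 3  [with Budget=-1]  = 0; Clicks = 3·Reach - 2·Budget + 2  [with Reach=0, Budget=-1]  = 4; Signups = 1 if Reach >= 5 else 7  [with Reach=0]  = 7; Churn = -2·Signups + Budget - 2·Clicks  [with Signups=7, Budget=-1, Clicks=4]  = -23.
Change = 3 − (-23) = 26.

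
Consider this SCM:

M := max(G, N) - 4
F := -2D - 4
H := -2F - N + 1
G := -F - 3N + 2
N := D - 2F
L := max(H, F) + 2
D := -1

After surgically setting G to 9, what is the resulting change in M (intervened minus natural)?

6

The intervention breaks the incoming arrows to G: G := -F - 3N + 2 no longer applies, and G = 9.
F = -2D - 4  [with D=-1]  = -2
N = D - 2F  [with D=-1, F=-2]  = 3
M = max(G, N) - 4  [with G=9, N=3]  = 5
Without intervention: F = -2D - 4  [with D=-1]  = -2; N = D - 2F  [with D=-1, F=-2]  = 3; G = -F - 3N + 2  [with F=-2, N=3]  = -5; M = max(G, N) - 4  [with G=-5, N=3]  = -1.
Change = 5 − (-1) = 6.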